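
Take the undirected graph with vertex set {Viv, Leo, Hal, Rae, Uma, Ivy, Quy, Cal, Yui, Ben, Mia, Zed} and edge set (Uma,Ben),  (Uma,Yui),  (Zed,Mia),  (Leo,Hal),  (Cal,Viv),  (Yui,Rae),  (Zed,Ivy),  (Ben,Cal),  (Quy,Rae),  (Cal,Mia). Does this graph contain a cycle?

The graph has 12 vertices, 10 edges, and 2 connected components.
A forest on 12 vertices with 2 components has exactly 10 edges, which matches — so no cycle.

No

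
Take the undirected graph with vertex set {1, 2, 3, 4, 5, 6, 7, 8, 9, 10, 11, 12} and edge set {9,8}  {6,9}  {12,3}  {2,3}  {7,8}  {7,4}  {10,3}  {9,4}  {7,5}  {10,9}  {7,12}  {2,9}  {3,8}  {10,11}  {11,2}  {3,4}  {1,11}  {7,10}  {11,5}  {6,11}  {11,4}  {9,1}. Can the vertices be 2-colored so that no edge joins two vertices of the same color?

Partition the vertices as {3, 7, 9, 11} vs {1, 2, 4, 5, 6, 8, 10, 12}. Each listed edge has one endpoint in each part, so the graph is bipartite.

Yes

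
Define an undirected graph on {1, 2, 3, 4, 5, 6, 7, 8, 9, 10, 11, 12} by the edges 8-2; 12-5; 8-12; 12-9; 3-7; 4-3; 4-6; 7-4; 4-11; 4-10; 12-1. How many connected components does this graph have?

2

Component: {1, 2, 5, 8, 9, 12}
Component: {3, 4, 6, 7, 10, 11}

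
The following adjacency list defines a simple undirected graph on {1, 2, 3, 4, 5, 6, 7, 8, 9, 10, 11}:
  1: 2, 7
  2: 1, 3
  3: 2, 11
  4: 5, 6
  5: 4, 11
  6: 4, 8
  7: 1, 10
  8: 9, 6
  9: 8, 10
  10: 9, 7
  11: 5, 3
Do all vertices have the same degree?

Yes

Degrees: 1:2, 2:2, 3:2, 4:2, 5:2, 6:2, 7:2, 8:2, 9:2, 10:2, 11:2
All degrees equal 2; the graph is regular.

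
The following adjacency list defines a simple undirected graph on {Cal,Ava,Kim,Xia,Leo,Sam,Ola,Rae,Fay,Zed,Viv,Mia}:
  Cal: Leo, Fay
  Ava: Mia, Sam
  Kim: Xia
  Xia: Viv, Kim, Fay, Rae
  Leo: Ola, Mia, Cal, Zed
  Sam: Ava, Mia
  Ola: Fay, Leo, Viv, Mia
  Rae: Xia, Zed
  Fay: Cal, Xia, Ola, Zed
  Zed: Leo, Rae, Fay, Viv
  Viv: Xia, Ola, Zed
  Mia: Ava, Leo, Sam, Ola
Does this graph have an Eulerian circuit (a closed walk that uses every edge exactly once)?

No

Degrees: Cal:2, Ava:2, Kim:1, Xia:4, Leo:4, Sam:2, Ola:4, Rae:2, Fay:4, Zed:4, Viv:3, Mia:4
Kim, Viv have odd degree; an Eulerian circuit needs every degree to be even, so none exists.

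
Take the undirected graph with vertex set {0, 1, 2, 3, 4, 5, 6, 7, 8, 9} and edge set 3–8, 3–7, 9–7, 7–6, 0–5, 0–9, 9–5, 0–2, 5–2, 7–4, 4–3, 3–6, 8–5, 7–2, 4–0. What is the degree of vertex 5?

Neighbors of 5: 0, 2, 8, 9.

4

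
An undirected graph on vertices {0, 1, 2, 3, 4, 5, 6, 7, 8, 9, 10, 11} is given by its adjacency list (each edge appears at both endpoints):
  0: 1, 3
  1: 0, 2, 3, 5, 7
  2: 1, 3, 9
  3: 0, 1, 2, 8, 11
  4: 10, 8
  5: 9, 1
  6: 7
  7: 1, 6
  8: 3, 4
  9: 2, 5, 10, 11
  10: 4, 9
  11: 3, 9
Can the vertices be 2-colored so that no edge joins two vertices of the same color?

0-1-3-0 is an odd cycle (length 3), and a bipartite graph can contain only even cycles.

No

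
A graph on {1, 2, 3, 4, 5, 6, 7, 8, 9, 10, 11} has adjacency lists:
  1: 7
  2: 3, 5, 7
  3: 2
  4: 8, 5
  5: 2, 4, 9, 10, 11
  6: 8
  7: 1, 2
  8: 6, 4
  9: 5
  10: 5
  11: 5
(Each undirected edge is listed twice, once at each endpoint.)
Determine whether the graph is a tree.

|V| = 11, |E| = 10.
Connected and |E| = |V| - 1, which characterizes a tree.

Yes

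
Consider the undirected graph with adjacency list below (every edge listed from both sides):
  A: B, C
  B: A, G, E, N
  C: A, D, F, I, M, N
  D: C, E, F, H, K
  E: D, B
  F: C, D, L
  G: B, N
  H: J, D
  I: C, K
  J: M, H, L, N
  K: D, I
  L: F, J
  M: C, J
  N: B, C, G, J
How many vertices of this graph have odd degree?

2

Degrees: A:2, B:4, C:6, D:5, E:2, F:3, G:2, H:2, I:2, J:4, K:2, L:2, M:2, N:4
Odd-degree vertices: D, F.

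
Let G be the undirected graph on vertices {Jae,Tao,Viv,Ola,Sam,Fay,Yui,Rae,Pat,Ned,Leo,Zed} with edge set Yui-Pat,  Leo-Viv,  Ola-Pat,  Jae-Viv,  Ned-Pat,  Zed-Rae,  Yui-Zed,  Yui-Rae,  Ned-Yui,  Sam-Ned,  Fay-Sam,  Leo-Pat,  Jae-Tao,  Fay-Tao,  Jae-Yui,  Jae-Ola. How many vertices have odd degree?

2

Degrees: Jae:4, Tao:2, Viv:2, Ola:2, Sam:2, Fay:2, Yui:5, Rae:2, Pat:4, Ned:3, Leo:2, Zed:2
Odd-degree vertices: Yui, Ned.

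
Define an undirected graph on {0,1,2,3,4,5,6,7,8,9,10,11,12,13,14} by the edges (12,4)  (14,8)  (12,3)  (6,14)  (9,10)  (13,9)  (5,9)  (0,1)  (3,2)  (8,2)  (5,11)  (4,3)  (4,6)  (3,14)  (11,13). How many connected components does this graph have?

Component: {7}
Component: {0, 1}
Component: {5, 9, 10, 11, 13}
Component: {2, 3, 4, 6, 8, 12, 14}

4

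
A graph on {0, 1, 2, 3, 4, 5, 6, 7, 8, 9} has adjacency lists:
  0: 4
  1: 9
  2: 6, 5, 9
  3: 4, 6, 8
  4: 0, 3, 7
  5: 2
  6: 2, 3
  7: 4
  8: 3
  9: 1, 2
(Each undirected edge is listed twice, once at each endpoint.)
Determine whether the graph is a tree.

The graph has 10 vertices and 9 edges.
It is connected with exactly 9 edges, hence acyclic — it is a tree.

Yes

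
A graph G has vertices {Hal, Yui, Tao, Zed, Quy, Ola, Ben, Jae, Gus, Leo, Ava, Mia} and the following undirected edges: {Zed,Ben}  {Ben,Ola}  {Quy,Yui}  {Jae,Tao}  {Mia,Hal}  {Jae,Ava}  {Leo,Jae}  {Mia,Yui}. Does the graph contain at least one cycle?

|V| = 12, |E| = 8, number of components = 4.
A forest on 12 vertices with 4 components has exactly 8 edges, which matches — so no cycle.

No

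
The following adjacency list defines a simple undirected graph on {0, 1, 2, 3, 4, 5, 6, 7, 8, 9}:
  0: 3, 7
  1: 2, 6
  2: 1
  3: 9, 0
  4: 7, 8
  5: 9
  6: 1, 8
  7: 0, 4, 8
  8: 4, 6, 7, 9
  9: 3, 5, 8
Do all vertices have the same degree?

No

Degrees: 0:2, 1:2, 2:1, 3:2, 4:2, 5:1, 6:2, 7:3, 8:4, 9:3
Vertex 2 has degree 1 while 8 has degree 4, so the graph is not regular.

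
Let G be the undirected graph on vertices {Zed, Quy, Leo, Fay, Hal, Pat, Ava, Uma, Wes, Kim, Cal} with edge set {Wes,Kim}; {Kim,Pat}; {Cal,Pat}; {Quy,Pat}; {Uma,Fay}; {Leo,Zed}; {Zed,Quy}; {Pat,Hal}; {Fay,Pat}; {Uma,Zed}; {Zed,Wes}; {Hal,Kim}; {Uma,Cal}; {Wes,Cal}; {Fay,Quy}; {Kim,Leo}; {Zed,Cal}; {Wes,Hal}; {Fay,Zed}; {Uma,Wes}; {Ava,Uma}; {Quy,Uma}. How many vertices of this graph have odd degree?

Degrees: Zed:6, Quy:4, Leo:2, Fay:4, Hal:3, Pat:5, Ava:1, Uma:6, Wes:5, Kim:4, Cal:4
Odd-degree vertices: Hal, Pat, Ava, Wes.

4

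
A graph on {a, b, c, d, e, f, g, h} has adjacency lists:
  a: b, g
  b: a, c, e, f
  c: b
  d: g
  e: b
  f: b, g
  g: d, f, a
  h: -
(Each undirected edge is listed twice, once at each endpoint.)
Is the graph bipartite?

Yes

Color {b, g, h} black and {a, c, d, e, f} white. No edge joins two same-colored vertices, so the graph is bipartite.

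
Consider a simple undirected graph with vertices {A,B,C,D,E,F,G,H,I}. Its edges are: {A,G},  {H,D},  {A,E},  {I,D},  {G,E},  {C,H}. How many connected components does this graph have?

Component: {B}
Component: {F}
Component: {A, E, G}
Component: {C, D, H, I}

4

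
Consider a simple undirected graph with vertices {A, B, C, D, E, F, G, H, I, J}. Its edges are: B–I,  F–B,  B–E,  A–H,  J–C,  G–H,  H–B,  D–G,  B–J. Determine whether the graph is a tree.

Yes

|V| = 10, |E| = 9.
Connected and |E| = |V| - 1, which characterizes a tree.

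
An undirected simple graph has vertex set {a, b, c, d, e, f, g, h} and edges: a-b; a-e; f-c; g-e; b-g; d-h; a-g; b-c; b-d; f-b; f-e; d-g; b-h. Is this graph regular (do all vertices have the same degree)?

No

Degrees: a:3, b:6, c:2, d:3, e:3, f:3, g:4, h:2
Vertex c has degree 2 while b has degree 6, so the graph is not regular.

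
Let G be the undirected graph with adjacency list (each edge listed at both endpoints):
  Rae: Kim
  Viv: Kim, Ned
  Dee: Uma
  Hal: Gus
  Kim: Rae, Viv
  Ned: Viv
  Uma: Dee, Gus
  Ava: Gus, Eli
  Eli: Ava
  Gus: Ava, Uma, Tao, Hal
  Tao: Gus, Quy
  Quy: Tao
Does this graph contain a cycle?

No

The graph has 12 vertices, 10 edges, and 2 connected components.
A forest on 12 vertices with 2 components has exactly 10 edges, which matches — so no cycle.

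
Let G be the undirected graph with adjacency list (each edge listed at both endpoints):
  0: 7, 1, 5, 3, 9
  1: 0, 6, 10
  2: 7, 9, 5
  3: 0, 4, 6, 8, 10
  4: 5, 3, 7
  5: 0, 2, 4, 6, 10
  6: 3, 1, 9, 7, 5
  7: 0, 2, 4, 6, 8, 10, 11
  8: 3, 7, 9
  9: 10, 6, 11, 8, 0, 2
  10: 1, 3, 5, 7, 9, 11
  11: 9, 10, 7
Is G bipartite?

9-10-11-9 is an odd cycle (length 3), and a bipartite graph can contain only even cycles.

No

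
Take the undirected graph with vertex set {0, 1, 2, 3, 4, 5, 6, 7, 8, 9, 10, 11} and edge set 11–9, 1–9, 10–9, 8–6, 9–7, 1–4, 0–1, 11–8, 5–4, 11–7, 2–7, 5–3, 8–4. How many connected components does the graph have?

1

Component: {0, 1, 2, 3, 4, 5, 6, 7, 8, 9, 10, 11}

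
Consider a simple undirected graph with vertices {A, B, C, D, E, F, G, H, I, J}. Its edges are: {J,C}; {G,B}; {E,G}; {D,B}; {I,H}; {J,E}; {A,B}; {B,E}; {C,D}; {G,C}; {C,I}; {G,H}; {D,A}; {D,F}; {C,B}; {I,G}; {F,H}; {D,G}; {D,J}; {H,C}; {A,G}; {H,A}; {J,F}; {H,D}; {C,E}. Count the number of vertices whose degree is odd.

6

Degrees: A:4, B:5, C:7, D:7, E:4, F:3, G:7, H:6, I:3, J:4
Odd-degree vertices: B, C, D, F, G, I.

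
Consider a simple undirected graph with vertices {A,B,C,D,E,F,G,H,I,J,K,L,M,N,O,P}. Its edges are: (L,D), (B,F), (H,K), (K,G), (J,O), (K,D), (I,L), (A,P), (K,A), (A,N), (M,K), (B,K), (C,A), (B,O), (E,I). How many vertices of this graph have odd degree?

Degrees: A:4, B:3, C:1, D:2, E:1, F:1, G:1, H:1, I:2, J:1, K:6, L:2, M:1, N:1, O:2, P:1
Odd-degree vertices: B, C, E, F, G, H, J, M, N, P.

10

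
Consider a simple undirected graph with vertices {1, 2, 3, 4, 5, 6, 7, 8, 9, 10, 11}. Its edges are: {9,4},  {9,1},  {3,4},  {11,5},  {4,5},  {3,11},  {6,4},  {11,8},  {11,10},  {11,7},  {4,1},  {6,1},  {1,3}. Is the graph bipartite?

3-1-4-3 is an odd cycle (length 3), and a bipartite graph can contain only even cycles.

No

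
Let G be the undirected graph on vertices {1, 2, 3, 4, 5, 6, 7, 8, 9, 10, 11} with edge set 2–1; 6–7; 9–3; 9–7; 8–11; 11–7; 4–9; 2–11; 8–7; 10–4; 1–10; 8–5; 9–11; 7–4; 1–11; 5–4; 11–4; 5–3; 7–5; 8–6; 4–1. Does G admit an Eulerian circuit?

Degrees: 1:4, 2:2, 3:2, 4:6, 5:4, 6:2, 7:6, 8:4, 9:4, 10:2, 11:6
All degrees are even and the non-isolated vertices are connected — an Eulerian circuit exists.

Yes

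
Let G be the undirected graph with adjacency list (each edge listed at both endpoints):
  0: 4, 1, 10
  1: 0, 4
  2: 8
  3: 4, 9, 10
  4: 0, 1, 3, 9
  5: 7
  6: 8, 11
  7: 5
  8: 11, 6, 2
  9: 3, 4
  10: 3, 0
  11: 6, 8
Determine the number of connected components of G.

Component: {5, 7}
Component: {2, 6, 8, 11}
Component: {0, 1, 3, 4, 9, 10}

3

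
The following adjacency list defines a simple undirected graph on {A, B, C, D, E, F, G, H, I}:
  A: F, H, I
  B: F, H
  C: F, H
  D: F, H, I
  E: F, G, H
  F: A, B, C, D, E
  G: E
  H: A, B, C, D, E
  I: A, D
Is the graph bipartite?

Color {F, G, H, I} black and {A, B, C, D, E} white. No edge joins two same-colored vertices, so the graph is bipartite.

Yes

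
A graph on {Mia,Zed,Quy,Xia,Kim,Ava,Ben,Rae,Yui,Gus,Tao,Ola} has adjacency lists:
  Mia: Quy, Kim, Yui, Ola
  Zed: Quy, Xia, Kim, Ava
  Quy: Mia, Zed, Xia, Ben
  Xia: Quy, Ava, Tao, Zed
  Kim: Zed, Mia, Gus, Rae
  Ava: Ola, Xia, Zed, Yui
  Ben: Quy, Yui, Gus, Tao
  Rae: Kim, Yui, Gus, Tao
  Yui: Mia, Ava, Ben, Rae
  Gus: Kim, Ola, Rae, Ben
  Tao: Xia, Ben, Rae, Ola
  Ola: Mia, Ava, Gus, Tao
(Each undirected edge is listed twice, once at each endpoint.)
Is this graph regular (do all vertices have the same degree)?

Degrees: Mia:4, Zed:4, Quy:4, Xia:4, Kim:4, Ava:4, Ben:4, Rae:4, Yui:4, Gus:4, Tao:4, Ola:4
Every vertex has degree 4, so the graph is 4-regular.

Yes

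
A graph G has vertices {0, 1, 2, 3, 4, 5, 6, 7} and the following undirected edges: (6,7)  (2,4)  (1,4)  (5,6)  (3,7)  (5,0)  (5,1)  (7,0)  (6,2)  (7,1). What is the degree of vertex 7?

Neighbors of 7: 0, 1, 3, 6.

4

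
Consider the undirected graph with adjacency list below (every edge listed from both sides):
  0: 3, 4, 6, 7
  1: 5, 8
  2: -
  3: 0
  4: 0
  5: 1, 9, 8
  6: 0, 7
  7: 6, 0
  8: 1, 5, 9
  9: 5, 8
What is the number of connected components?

Component: {2}
Component: {1, 5, 8, 9}
Component: {0, 3, 4, 6, 7}

3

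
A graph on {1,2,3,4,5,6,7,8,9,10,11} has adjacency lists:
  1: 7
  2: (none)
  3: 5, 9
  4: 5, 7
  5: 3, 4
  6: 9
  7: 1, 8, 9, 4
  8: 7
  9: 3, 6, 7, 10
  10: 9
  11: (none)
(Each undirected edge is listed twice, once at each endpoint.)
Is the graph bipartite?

No

3-5-4-7-9-3 is an odd cycle (length 5), and a bipartite graph can contain only even cycles.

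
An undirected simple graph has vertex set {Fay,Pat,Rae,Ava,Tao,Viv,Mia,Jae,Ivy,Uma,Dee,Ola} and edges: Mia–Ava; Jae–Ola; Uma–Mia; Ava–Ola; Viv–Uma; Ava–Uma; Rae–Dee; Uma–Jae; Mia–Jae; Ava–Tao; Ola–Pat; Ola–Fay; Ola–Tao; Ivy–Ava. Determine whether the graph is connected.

Component: {Rae, Dee}
Component: {Fay, Pat, Ava, Tao, Viv, Mia, Jae, Ivy, Uma, Ola}
No edge joins these 2 groups, so the graph is disconnected.

No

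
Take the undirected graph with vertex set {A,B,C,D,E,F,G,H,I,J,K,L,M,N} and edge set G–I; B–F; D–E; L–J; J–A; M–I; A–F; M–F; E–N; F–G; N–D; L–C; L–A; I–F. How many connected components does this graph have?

Component: {H}
Component: {K}
Component: {D, E, N}
Component: {A, B, C, F, G, I, J, L, M}

4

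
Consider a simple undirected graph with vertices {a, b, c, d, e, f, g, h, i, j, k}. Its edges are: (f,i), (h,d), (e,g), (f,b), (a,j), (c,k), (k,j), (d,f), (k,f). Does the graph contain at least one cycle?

No

The graph has 11 vertices, 9 edges, and 2 connected components.
A forest on 11 vertices with 2 components has exactly 9 edges, which matches — so no cycle.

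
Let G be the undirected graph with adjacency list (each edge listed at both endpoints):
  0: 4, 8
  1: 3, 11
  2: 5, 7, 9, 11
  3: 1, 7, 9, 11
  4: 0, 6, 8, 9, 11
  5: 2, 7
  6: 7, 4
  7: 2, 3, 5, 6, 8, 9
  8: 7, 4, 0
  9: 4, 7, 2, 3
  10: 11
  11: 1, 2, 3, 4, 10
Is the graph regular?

No

Degrees: 0:2, 1:2, 2:4, 3:4, 4:5, 5:2, 6:2, 7:6, 8:3, 9:4, 10:1, 11:5
Vertex 10 has degree 1 while 7 has degree 6, so the graph is not regular.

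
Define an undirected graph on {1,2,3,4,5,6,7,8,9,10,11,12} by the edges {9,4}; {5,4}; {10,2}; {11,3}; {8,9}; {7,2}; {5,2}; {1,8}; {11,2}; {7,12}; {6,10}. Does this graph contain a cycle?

The graph has 12 vertices, 11 edges, and 1 connected component.
Since 11 = 12 - 1, the graph is a forest and contains no cycle.

No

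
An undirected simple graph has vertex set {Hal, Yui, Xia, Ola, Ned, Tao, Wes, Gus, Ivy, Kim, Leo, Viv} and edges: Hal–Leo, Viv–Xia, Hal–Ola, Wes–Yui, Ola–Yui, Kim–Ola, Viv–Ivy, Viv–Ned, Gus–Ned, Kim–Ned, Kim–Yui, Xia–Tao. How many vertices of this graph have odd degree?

Degrees: Hal:2, Yui:3, Xia:2, Ola:3, Ned:3, Tao:1, Wes:1, Gus:1, Ivy:1, Kim:3, Leo:1, Viv:3
Odd-degree vertices: Yui, Ola, Ned, Tao, Wes, Gus, Ivy, Kim, Leo, Viv.

10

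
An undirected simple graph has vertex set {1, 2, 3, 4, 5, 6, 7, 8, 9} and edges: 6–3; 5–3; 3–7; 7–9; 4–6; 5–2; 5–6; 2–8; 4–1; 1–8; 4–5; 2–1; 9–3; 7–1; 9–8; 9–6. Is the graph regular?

Degrees: 1:4, 2:3, 3:4, 4:3, 5:4, 6:4, 7:3, 8:3, 9:4
Vertex 2 has degree 3 while 1 has degree 4, so the graph is not regular.

No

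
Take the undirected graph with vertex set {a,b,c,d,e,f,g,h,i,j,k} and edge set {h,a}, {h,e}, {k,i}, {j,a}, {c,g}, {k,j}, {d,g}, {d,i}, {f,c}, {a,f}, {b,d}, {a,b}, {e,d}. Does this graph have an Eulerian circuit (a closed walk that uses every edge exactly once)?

Yes

Degrees: a:4, b:2, c:2, d:4, e:2, f:2, g:2, h:2, i:2, j:2, k:2
Every vertex has even degree and the edges form a single connected piece, so an Eulerian circuit exists.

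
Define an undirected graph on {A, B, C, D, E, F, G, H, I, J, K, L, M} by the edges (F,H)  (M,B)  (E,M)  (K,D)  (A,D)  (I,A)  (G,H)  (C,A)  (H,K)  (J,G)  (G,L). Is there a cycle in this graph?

No

The graph has 13 vertices, 11 edges, and 2 connected components.
A forest on 13 vertices with 2 components has exactly 11 edges, which matches — so no cycle.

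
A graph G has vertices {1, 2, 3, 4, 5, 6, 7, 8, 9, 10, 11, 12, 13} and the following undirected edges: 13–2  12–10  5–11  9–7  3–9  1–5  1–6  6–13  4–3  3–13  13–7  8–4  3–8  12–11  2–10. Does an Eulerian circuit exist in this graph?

Degrees: 1:2, 2:2, 3:4, 4:2, 5:2, 6:2, 7:2, 8:2, 9:2, 10:2, 11:2, 12:2, 13:4
Every vertex has even degree and the edges form a single connected piece, so an Eulerian circuit exists.

Yes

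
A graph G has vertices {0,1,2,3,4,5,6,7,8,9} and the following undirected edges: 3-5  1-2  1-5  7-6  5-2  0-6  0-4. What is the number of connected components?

4

Component: {8}
Component: {9}
Component: {0, 4, 6, 7}
Component: {1, 2, 3, 5}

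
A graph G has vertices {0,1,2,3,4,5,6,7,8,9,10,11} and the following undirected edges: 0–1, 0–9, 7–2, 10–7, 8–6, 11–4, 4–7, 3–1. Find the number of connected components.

Component: {5}
Component: {6, 8}
Component: {0, 1, 3, 9}
Component: {2, 4, 7, 10, 11}

4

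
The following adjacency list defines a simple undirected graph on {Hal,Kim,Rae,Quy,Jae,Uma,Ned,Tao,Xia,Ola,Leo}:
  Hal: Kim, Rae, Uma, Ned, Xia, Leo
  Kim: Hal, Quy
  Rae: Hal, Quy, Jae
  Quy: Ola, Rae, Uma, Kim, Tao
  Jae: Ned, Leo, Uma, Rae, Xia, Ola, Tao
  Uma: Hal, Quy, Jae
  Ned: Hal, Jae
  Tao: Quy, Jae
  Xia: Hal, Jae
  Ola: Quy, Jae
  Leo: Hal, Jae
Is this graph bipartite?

Partition the vertices as {Kim, Rae, Uma, Ned, Tao, Xia, Ola, Leo} vs {Hal, Quy, Jae}. Each listed edge has one endpoint in each part, so the graph is bipartite.

Yes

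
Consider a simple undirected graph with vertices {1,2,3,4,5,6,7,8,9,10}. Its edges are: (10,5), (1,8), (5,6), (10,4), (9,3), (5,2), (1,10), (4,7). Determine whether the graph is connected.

No

Component: {3, 9}
Component: {1, 2, 4, 5, 6, 7, 8, 10}
No edge joins these 2 groups, so the graph is disconnected.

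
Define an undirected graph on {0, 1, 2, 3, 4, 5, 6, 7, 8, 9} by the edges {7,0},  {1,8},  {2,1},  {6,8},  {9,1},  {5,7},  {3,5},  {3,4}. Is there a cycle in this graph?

No

|V| = 10, |E| = 8, number of components = 2.
Since 8 = 10 - 2, the graph is a forest and contains no cycle.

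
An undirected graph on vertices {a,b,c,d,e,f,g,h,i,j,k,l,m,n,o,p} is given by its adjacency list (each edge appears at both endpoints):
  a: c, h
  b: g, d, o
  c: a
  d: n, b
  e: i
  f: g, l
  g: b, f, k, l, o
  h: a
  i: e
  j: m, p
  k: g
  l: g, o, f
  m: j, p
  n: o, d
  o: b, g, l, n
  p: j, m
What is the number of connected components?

Component: {e, i}
Component: {a, c, h}
Component: {j, m, p}
Component: {b, d, f, g, k, l, n, o}

4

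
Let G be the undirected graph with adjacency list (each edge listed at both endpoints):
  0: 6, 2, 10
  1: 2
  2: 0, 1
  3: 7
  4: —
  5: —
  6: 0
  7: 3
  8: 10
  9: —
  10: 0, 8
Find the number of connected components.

Component: {4}
Component: {5}
Component: {9}
Component: {3, 7}
Component: {0, 1, 2, 6, 8, 10}

5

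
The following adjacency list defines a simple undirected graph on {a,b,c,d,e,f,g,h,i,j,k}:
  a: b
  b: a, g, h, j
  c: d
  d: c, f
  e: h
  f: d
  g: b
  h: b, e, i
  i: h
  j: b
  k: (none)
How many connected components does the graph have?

Component: {k}
Component: {c, d, f}
Component: {a, b, e, g, h, i, j}

3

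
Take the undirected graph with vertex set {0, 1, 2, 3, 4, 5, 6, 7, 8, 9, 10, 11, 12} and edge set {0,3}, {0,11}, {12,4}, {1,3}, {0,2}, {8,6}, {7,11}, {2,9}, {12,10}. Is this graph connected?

Component: {5}
Component: {6, 8}
Component: {4, 10, 12}
Component: {0, 1, 2, 3, 7, 9, 11}
There are 4 separate components, so the graph is not connected.

No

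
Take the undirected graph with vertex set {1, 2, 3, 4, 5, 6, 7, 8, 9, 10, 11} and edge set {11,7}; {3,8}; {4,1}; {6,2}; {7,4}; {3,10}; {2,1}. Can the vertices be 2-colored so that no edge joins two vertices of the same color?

Color {2, 4, 5, 8, 9, 10, 11} black and {1, 3, 6, 7} white. No edge joins two same-colored vertices, so the graph is bipartite.

Yes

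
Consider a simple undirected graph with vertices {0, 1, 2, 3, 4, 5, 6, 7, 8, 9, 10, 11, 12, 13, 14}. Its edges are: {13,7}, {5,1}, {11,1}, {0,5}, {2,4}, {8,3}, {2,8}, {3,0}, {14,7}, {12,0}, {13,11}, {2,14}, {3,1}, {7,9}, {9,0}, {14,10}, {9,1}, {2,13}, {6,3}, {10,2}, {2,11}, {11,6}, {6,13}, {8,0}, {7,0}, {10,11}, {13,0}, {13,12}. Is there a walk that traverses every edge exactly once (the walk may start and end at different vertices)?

Degrees: 0:7, 1:4, 2:6, 3:4, 4:1, 5:2, 6:3, 7:4, 8:3, 9:3, 10:3, 11:5, 12:2, 13:6, 14:3
Odd-degree vertices: 0, 4, 6, 8, 9, 10, 11, 14 (8 total).
With 8 odd-degree vertices (more than two), no single trail can use every edge.

No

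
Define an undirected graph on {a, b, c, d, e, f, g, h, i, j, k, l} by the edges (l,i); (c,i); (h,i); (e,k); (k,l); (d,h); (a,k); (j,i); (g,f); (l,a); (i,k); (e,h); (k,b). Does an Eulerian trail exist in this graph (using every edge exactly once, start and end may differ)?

No

Degrees: a:2, b:1, c:1, d:1, e:2, f:1, g:1, h:3, i:5, j:1, k:5, l:3
Odd-degree vertices: b, c, d, f, g, h, i, j, k, l (10 total).
With 10 odd-degree vertices (more than two), no single trail can use every edge.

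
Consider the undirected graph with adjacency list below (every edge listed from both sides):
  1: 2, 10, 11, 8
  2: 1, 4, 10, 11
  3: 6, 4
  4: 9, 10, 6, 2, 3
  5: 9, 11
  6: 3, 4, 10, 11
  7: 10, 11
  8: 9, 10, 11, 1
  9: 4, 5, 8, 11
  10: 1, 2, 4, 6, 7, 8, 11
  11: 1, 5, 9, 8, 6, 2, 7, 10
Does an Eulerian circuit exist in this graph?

Degrees: 1:4, 2:4, 3:2, 4:5, 5:2, 6:4, 7:2, 8:4, 9:4, 10:7, 11:8
4, 10 have odd degree; an Eulerian circuit needs every degree to be even, so none exists.

No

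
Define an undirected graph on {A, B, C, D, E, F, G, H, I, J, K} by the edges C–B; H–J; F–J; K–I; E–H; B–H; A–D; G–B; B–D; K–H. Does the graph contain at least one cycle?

|V| = 11, |E| = 10, number of components = 1.
Since 10 = 11 - 1, the graph is a forest and contains no cycle.

No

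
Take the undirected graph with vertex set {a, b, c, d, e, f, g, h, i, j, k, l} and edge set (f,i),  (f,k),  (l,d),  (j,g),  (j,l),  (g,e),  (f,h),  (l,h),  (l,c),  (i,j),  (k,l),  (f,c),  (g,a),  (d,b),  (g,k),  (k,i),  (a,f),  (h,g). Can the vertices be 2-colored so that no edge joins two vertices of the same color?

The cycle i-f-a-g-j-i has length 5, which is odd, so the graph is not bipartite.

No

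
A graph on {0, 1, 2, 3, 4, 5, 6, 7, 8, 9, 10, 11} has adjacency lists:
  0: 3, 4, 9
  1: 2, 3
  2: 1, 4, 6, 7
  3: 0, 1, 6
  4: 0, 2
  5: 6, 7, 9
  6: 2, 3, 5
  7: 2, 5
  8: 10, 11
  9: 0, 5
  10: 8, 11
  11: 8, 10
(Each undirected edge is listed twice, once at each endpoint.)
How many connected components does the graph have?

Component: {8, 10, 11}
Component: {0, 1, 2, 3, 4, 5, 6, 7, 9}

2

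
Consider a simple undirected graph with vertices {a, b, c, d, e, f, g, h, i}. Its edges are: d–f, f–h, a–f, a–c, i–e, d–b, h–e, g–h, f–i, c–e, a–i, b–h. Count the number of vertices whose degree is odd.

4

Degrees: a:3, b:2, c:2, d:2, e:3, f:4, g:1, h:4, i:3
Odd-degree vertices: a, e, g, i.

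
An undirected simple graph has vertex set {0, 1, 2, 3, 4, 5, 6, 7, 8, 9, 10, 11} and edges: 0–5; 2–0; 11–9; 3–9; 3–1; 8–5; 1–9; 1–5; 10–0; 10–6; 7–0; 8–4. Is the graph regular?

Degrees: 0:4, 1:3, 2:1, 3:2, 4:1, 5:3, 6:1, 7:1, 8:2, 9:3, 10:2, 11:1
Degrees are not all equal (e.g. deg(2)=1 but deg(0)=4); not regular.

No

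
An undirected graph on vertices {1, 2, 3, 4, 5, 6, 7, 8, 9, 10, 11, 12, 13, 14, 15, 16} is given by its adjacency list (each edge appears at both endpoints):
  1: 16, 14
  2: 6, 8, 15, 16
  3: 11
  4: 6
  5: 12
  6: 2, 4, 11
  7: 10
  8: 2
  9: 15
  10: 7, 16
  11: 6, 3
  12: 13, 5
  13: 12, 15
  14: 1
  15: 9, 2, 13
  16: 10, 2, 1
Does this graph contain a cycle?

No

|V| = 16, |E| = 15, number of components = 1.
Since 15 = 16 - 1, the graph is a forest and contains no cycle.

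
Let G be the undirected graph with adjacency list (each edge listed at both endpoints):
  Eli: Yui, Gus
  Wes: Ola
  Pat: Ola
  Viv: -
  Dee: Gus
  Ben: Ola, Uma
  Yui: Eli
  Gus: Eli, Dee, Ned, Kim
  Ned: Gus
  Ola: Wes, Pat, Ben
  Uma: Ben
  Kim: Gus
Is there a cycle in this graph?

|V| = 12, |E| = 9, number of components = 3.
Since 9 = 12 - 3, the graph is a forest and contains no cycle.

No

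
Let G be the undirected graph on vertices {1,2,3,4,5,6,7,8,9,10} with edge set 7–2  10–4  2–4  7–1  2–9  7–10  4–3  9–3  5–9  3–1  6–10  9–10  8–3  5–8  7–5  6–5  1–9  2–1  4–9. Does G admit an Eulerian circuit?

Yes

Degrees: 1:4, 2:4, 3:4, 4:4, 5:4, 6:2, 7:4, 8:2, 9:6, 10:4
Every vertex has even degree and the edges form a single connected piece, so an Eulerian circuit exists.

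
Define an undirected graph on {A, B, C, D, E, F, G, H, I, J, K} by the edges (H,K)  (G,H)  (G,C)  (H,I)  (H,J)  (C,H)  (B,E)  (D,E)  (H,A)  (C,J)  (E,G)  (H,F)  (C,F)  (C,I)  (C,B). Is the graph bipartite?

No

The cycle I-C-H-I has length 3, which is odd, so the graph is not bipartite.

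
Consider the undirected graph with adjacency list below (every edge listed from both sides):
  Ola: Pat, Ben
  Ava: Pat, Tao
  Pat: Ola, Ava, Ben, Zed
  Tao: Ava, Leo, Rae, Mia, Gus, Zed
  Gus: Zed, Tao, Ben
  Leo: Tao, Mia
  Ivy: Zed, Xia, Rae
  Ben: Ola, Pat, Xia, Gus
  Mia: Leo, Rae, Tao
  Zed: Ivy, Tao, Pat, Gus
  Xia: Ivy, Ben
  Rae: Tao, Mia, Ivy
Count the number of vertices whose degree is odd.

4

Degrees: Ola:2, Ava:2, Pat:4, Tao:6, Gus:3, Leo:2, Ivy:3, Ben:4, Mia:3, Zed:4, Xia:2, Rae:3
Odd-degree vertices: Gus, Ivy, Mia, Rae.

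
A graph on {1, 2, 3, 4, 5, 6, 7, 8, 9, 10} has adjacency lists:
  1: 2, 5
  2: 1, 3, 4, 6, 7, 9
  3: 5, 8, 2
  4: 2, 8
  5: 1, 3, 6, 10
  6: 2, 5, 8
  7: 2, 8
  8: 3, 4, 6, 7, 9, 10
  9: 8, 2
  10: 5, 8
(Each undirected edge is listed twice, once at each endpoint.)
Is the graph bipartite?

A valid 2-coloring puts {2, 5, 8} on one side and {1, 3, 4, 6, 7, 9, 10} on the other; every edge crosses between the two sides.

Yes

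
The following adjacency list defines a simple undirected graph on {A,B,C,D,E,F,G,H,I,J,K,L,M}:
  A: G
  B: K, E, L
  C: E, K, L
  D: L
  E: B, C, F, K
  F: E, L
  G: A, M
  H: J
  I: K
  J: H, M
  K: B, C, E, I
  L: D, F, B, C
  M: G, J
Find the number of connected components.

Component: {A, G, H, J, M}
Component: {B, C, D, E, F, I, K, L}

2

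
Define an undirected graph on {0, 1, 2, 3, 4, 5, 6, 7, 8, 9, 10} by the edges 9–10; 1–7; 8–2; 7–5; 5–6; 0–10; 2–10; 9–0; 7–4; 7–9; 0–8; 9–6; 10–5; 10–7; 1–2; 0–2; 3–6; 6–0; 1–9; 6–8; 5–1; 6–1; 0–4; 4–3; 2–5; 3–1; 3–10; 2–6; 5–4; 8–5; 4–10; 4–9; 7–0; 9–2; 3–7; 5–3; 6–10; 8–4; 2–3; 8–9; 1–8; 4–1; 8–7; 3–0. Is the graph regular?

Degrees: 0:8, 1:8, 2:8, 3:8, 4:8, 5:8, 6:8, 7:8, 8:8, 9:8, 10:8
Every vertex has degree 8, so the graph is 8-regular.

Yes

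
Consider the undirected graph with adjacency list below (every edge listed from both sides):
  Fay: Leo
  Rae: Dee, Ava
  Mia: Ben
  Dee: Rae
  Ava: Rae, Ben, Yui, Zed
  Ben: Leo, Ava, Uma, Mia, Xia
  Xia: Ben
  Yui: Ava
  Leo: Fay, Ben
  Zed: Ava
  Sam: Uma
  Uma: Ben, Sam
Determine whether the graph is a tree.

The graph has 12 vertices and 11 edges.
Connected and |E| = |V| - 1, which characterizes a tree.

Yes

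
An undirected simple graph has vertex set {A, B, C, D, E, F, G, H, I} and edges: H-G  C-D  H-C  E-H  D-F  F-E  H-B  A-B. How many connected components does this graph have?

2

Component: {I}
Component: {A, B, C, D, E, F, G, H}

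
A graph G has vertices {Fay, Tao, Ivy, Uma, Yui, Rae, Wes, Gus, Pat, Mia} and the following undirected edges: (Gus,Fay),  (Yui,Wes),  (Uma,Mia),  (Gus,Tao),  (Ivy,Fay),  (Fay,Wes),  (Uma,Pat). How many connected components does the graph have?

Component: {Rae}
Component: {Uma, Pat, Mia}
Component: {Fay, Tao, Ivy, Yui, Wes, Gus}

3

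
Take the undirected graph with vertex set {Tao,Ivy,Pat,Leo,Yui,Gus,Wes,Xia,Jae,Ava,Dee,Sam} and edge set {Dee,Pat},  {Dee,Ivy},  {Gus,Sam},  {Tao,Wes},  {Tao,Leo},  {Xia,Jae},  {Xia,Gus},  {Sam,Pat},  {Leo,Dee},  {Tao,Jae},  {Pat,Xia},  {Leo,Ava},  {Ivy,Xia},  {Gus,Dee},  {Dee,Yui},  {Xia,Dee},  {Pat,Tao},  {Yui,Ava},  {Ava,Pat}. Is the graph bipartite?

No

The cycle Xia-Dee-Gus-Xia has length 3, which is odd, so the graph is not bipartite.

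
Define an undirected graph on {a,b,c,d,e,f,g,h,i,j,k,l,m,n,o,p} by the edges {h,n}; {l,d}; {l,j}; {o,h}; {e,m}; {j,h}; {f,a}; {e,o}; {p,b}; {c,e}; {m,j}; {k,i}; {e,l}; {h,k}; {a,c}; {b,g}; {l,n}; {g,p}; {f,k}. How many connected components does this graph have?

Component: {b, g, p}
Component: {a, c, d, e, f, h, i, j, k, l, m, n, o}

2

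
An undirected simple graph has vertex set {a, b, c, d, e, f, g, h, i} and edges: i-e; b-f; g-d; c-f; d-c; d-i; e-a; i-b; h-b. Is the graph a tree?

|V| = 9, |E| = 9.
A tree on 9 vertices has exactly 8 edges; this graph has 9, so it contains a cycle and is not a tree.

No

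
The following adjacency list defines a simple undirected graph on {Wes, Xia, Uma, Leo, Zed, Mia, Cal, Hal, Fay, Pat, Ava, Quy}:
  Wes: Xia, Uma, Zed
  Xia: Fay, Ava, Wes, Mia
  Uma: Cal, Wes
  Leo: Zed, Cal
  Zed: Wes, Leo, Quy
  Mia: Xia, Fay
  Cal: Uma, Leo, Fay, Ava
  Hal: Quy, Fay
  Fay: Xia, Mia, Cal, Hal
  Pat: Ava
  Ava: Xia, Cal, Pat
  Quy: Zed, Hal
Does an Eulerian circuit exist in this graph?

Degrees: Wes:3, Xia:4, Uma:2, Leo:2, Zed:3, Mia:2, Cal:4, Hal:2, Fay:4, Pat:1, Ava:3, Quy:2
Wes, Zed, Pat, Ava have odd degree; an Eulerian circuit needs every degree to be even, so none exists.

No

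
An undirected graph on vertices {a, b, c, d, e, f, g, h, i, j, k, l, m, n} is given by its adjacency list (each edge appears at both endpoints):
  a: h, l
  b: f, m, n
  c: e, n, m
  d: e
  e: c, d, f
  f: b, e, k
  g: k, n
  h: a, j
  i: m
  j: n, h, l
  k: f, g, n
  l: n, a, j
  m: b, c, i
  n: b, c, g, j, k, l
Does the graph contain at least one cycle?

The graph has 14 vertices, 19 edges, and 1 connected component.
Since 19 > 14 - 1, a cycle must exist; for instance c-e-f-b-m-c.

Yes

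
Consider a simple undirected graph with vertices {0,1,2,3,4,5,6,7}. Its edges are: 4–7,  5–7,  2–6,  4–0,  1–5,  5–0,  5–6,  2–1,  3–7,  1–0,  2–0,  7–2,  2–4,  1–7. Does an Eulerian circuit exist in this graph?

Degrees: 0:4, 1:4, 2:5, 3:1, 4:3, 5:4, 6:2, 7:5
Vertices with odd degree: 2, 3, 4, 7. An Eulerian circuit requires all degrees even.

No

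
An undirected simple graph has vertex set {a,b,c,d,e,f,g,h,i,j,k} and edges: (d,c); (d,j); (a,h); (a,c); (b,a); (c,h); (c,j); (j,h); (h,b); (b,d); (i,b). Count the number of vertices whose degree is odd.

4

Degrees: a:3, b:4, c:4, d:3, e:0, f:0, g:0, h:4, i:1, j:3, k:0
Odd-degree vertices: a, d, i, j.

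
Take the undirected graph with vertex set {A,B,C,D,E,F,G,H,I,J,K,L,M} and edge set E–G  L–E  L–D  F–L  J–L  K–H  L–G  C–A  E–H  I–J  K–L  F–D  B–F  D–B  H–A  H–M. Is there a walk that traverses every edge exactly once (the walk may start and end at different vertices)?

Degrees: A:2, B:2, C:1, D:3, E:3, F:3, G:2, H:4, I:1, J:2, K:2, L:6, M:1
Odd-degree vertices: C, D, E, F, I, M (6 total).
An Eulerian trail requires 0 or 2 odd-degree vertices; here there are 6.

No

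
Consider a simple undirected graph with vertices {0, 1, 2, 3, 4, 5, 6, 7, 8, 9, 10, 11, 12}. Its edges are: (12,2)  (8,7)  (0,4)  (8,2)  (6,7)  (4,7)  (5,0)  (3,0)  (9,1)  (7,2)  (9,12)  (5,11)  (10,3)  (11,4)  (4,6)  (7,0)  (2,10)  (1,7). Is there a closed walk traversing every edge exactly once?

Yes

Degrees: 0:4, 1:2, 2:4, 3:2, 4:4, 5:2, 6:2, 7:6, 8:2, 9:2, 10:2, 11:2, 12:2
All degrees are even and the non-isolated vertices are connected — an Eulerian circuit exists.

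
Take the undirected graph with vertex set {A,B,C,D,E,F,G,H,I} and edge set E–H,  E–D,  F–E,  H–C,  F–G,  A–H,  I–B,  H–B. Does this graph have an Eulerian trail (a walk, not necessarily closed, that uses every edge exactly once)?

No

Degrees: A:1, B:2, C:1, D:1, E:3, F:2, G:1, H:4, I:1
Odd-degree vertices: A, C, D, E, G, I (6 total).
An Eulerian trail requires 0 or 2 odd-degree vertices; here there are 6.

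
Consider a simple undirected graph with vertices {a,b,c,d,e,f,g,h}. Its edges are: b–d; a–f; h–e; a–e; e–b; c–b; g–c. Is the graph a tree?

Yes

The graph has 8 vertices and 7 edges.
Connected and |E| = |V| - 1, which characterizes a tree.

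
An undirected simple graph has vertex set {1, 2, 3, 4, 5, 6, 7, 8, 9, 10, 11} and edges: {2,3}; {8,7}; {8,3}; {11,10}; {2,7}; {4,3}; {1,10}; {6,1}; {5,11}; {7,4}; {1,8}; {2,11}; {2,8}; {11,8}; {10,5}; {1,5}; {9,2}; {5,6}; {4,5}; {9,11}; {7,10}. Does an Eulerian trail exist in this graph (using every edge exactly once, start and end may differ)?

No

Degrees: 1:4, 2:5, 3:3, 4:3, 5:5, 6:2, 7:4, 8:5, 9:2, 10:4, 11:5
Odd-degree vertices: 2, 3, 4, 5, 8, 11 (6 total).
An Eulerian trail requires 0 or 2 odd-degree vertices; here there are 6.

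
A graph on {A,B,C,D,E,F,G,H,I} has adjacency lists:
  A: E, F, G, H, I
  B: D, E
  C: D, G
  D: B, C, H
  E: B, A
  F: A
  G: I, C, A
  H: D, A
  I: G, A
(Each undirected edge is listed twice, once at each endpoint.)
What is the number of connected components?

1

Component: {A, B, C, D, E, F, G, H, I}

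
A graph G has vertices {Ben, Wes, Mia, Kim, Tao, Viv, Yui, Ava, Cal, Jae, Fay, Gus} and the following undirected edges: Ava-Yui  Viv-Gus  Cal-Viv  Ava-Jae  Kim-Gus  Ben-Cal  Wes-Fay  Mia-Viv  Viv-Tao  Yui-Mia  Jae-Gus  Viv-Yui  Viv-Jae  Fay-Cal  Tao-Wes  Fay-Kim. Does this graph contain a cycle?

Yes

|V| = 12, |E| = 16, number of components = 1.
One cycle is Viv-Jae-Ava-Yui-Mia-Viv.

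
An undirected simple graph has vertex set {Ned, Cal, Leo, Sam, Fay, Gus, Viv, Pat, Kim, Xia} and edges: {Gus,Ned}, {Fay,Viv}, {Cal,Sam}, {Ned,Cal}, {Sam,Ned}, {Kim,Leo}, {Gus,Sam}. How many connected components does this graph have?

Component: {Pat}
Component: {Xia}
Component: {Leo, Kim}
Component: {Fay, Viv}
Component: {Ned, Cal, Sam, Gus}

5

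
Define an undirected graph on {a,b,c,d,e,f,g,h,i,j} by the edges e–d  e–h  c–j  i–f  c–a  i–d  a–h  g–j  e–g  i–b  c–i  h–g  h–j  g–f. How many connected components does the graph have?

1

Component: {a, b, c, d, e, f, g, h, i, j}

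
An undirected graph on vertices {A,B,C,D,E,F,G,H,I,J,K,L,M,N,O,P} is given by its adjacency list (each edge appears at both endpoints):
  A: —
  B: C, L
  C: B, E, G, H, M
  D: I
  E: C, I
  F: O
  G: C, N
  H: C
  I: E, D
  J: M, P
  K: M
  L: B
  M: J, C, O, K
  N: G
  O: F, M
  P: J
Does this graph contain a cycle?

The graph has 16 vertices, 14 edges, and 2 connected components.
A forest on 16 vertices with 2 components has exactly 14 edges, which matches — so no cycle.

No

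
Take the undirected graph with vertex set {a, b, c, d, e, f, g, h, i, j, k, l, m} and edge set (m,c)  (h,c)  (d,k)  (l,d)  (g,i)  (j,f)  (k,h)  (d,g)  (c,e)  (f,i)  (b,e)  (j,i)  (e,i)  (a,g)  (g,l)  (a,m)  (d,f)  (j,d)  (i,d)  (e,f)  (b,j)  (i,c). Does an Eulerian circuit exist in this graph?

Degrees: a:2, b:2, c:4, d:6, e:4, f:4, g:4, h:2, i:6, j:4, k:2, l:2, m:2
All degrees are even and the non-isolated vertices are connected — an Eulerian circuit exists.

Yes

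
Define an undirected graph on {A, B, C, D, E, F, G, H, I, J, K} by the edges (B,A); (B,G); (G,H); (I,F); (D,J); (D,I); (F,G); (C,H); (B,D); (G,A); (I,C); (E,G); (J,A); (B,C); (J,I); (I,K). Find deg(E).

1

Neighbors of E: G.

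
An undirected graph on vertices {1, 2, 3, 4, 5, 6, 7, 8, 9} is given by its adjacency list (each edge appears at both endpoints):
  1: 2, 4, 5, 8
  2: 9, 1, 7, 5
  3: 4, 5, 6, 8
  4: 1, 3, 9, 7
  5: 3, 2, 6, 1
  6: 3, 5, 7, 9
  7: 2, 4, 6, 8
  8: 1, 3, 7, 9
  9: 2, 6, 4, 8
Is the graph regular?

Degrees: 1:4, 2:4, 3:4, 4:4, 5:4, 6:4, 7:4, 8:4, 9:4
All degrees equal 4; the graph is regular.

Yes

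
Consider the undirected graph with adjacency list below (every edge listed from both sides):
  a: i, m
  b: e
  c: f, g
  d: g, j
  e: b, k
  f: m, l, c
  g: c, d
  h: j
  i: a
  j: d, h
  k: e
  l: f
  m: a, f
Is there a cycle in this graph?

No

|V| = 13, |E| = 11, number of components = 2.
A forest on 13 vertices with 2 components has exactly 11 edges, which matches — so no cycle.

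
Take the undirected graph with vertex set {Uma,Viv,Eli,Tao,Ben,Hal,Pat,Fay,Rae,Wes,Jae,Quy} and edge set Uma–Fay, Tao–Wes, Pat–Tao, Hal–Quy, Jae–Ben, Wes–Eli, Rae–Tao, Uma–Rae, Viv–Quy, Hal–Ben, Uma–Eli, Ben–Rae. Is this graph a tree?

No

|V| = 12, |E| = 12.
Connected but with 12 > 11 edges, so it has a cycle and is not a tree.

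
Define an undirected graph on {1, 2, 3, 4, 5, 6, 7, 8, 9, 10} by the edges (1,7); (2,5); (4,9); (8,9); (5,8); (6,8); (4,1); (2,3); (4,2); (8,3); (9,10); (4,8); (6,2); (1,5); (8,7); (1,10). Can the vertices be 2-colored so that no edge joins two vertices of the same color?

No

9-8-4-9 is an odd cycle (length 3), and a bipartite graph can contain only even cycles.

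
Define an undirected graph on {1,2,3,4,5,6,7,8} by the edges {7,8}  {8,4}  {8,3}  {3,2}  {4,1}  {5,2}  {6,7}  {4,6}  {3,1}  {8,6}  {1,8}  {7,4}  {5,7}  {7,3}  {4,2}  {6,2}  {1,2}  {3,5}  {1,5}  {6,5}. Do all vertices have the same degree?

Degrees: 1:5, 2:5, 3:5, 4:5, 5:5, 6:5, 7:5, 8:5
Every vertex has degree 5, so the graph is 5-regular.

Yes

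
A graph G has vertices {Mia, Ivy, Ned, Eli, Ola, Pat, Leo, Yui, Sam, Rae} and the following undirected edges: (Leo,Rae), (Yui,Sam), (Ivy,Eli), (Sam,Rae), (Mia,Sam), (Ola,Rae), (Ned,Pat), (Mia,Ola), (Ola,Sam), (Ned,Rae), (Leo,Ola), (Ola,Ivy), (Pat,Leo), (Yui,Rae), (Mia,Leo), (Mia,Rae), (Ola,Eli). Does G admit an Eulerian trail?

Degrees: Mia:4, Ivy:2, Ned:2, Eli:2, Ola:6, Pat:2, Leo:4, Yui:2, Sam:4, Rae:6
Odd-degree vertices: none (0 total).
The non-isolated vertices are connected and exactly 0 have odd degree, so an Eulerian trail exists.

Yes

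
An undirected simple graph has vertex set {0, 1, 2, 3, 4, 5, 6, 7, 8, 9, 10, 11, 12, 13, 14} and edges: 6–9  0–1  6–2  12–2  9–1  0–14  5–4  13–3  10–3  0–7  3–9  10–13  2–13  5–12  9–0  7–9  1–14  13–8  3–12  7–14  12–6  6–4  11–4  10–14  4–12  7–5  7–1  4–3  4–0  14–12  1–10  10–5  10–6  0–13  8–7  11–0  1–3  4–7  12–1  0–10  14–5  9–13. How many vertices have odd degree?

8

Degrees: 0:8, 1:7, 2:3, 3:6, 4:7, 5:5, 6:5, 7:7, 8:2, 9:6, 10:7, 11:2, 12:7, 13:6, 14:6
Odd-degree vertices: 1, 2, 4, 5, 6, 7, 10, 12.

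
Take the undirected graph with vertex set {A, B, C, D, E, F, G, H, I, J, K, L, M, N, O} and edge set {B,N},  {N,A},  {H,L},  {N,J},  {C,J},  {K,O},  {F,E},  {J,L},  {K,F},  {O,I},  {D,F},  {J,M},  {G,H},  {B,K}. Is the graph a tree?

Yes

|V| = 15, |E| = 14.
It is connected with exactly 14 edges, hence acyclic — it is a tree.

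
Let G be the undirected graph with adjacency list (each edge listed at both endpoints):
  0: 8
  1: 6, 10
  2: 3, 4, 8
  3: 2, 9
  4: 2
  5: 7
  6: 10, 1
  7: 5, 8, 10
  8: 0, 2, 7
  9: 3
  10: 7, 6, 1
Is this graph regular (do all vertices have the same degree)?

No

Degrees: 0:1, 1:2, 2:3, 3:2, 4:1, 5:1, 6:2, 7:3, 8:3, 9:1, 10:3
Vertex 0 has degree 1 while 2 has degree 3, so the graph is not regular.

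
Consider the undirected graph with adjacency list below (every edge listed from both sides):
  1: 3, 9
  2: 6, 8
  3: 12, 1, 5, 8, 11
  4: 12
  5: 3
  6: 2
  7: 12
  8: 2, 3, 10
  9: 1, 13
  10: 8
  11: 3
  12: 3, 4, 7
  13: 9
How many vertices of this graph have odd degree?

10

Degrees: 1:2, 2:2, 3:5, 4:1, 5:1, 6:1, 7:1, 8:3, 9:2, 10:1, 11:1, 12:3, 13:1
Odd-degree vertices: 3, 4, 5, 6, 7, 8, 10, 11, 12, 13.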